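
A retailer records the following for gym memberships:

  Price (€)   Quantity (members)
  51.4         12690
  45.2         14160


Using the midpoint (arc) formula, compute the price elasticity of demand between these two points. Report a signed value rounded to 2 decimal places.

-0.85

%ΔQ = (14160 − 12690) / [(12690 + 14160)/2] = 1470/13425 = 0.109497…
%ΔP = (45.2 − 51.4) / [(51.4 + 45.2)/2] = -6.2/48.3 = -0.128364…
Arc Ed = %ΔQ / %ΔP = (1470/13425) / (-6.2/48.3) = -0.8530…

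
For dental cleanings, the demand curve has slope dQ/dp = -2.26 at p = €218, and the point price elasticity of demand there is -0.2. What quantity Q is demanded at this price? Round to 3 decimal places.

Ed = (dQ/dp)·(p/Q) ⇒ Q = (dQ/dp)·p/Ed = (-2.26)·218/(-0.2) = 2463.4

2463.400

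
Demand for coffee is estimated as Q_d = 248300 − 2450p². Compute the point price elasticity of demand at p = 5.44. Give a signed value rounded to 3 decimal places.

-0.825

dQ_d/dp = −2·2450·p = -26656. At p = 5.44, Q_d = 175795.68.
Ed = (dQ_d/dp)·(p/Q_d) = (-26656) × (5.44/175795.68) = -0.82487…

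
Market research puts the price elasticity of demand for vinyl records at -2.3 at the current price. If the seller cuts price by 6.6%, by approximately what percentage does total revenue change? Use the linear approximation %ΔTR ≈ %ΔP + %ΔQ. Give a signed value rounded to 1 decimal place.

%ΔQ ≈ Ed × %ΔP = (-2.3) × (-6.6%) = +15.1800%
%ΔTR ≈ %ΔP + %ΔQ = (-6.6%) + (+15.1800%) = +8.5800%

+8.6%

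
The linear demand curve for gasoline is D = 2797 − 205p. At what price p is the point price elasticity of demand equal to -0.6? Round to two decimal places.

5.12

Ed = −205p/(2797 − 205p). Set this equal to -0.6:
205p = 0.6·(2797 − 205p) ⇒ 205p(1 + 0.6) = 0.6·2797
p = 0.6·2797 / (205·1.6) = 5.1164…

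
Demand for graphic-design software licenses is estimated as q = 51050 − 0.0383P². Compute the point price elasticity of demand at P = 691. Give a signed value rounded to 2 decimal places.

-1.12

dq/dP = −2·0.0383·P = -52.9306. At P = 691, q = 32762.4777.
Ed = (dq/dP)·(P/q) = (-52.9306) × (691/32762.4777) = -1.1163…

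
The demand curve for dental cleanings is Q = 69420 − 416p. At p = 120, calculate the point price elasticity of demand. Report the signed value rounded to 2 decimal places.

-2.56

dQ/dp = −416. At p = 120, Q = 69420 − 416(120) = 19500.
Ed = (dQ/dp)·(p/Q) = −416 × (120/19500) = -2.56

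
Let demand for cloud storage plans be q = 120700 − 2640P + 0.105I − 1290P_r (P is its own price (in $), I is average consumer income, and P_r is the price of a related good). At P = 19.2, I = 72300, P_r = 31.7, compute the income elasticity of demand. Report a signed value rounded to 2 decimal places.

0.21

At the given values, q = 120700 − 2640(19.2) + 0.105(72300) − 1290(31.7) = 36710.5.
∂q/∂I = 0.105.
E = (0.105) × (72300/36710.5) = 0.2067…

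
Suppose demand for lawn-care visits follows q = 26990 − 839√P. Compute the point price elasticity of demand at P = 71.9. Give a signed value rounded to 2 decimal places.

-0.18

dq/dP = −839/(2√P) = -49.4729. At P = 71.9, q = 19875.8.
Ed = (dq/dP)·(P/q) = (-49.4729) × (71.9/19875.8) = -0.1789…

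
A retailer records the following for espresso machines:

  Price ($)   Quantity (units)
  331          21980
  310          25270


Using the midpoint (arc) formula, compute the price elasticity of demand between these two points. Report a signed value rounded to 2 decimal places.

%ΔQ = (25270 − 21980) / [(21980 + 25270)/2] = 3290/23625 = 0.139259…
%ΔP = (310 − 331) / [(331 + 310)/2] = -21/320.5 = -0.065522…
Arc Ed = %ΔQ / %ΔP = (3290/23625) / (-21/320.5) = -2.1253…

-2.13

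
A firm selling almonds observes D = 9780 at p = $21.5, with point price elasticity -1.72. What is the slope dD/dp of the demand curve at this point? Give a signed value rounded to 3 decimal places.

-782.400

Ed = (dD/dp)·(p/D) ⇒ dD/dp = Ed·D/p = (-1.72)·9780/21.5 = -782.4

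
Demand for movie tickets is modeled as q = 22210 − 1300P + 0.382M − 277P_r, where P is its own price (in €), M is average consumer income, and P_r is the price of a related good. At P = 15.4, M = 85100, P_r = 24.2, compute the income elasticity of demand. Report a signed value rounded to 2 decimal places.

1.16

At the given values, q = 22210 − 1300(15.4) + 0.382(85100) − 277(24.2) = 27994.8.
∂q/∂M = 0.382.
E = (0.382) × (85100/27994.8) = 1.1612…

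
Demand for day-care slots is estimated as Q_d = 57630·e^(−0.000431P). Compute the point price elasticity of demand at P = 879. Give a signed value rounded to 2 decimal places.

dQ_d/dP = −0.000431·Q_d = -17.0057. At P = 879, Q_d = 39456.3.
Ed = (dQ_d/dP)·(P/Q_d) = (-17.0057) × (879/39456.3) = -0.3788…

-0.38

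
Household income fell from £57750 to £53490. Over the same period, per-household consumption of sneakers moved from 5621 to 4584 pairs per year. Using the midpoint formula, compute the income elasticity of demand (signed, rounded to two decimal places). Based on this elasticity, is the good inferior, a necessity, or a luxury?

%ΔQ = (4584 − 5621)/[( 5621 + 4584)/2] = -1037/5102.5 = -0.203233…
%ΔIncome = (53490 − 57750)/[( 57750 + 53490)/2] = -4260/55620 = -0.076591…
E_income = (-1037/5102.5) / (-4260/55620) = 2.6534…
E_income > 1 ⇒ normal good, luxury.

2.65; luxury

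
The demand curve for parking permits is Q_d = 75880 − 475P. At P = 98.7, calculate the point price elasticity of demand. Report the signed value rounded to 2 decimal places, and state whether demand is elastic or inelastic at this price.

-1.62; elastic

dQ_d/dP = −475. At P = 98.7, Q_d = 75880 − 475(98.7) = 28997.5.
Ed = (dQ_d/dP)·(P/Q_d) = −475 × (98.7/28997.5) = -1.6167…
|Ed| = 1.62 > 1, so demand is elastic.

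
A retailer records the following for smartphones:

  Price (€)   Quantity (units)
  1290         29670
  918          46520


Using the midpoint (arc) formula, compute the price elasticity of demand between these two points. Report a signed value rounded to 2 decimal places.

-1.31

%ΔQ = (46520 − 29670) / [(29670 + 46520)/2] = 16850/38095 = 0.442315…
%ΔP = (918 − 1290) / [(1290 + 918)/2] = -372/1104 = -0.336956…
Arc Ed = %ΔQ / %ΔP = (16850/38095) / (-372/1104) = -1.3126…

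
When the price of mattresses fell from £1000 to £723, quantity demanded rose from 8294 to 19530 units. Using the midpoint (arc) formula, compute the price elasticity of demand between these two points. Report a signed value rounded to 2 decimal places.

%ΔQ = (19530 − 8294) / [(8294 + 19530)/2] = 11236/13912 = 0.807648…
%ΔP = (723 − 1000) / [(1000 + 723)/2] = -277/861.5 = -0.321532…
Arc Ed = %ΔQ / %ΔP = (11236/13912) / (-277/861.5) = -2.5118…

-2.51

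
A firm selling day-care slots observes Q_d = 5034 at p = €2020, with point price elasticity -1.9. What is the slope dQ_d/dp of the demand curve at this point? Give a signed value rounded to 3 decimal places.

Ed = (dQ_d/dp)·(p/Q_d) ⇒ dQ_d/dp = Ed·Q_d/p = (-1.9)·5034/2020 = -4.73495…

-4.735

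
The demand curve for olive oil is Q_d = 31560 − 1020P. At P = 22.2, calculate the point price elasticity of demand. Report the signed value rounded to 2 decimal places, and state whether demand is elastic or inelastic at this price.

-2.54; elastic

dQ_d/dP = −1020. At P = 22.2, Q_d = 31560 − 1020(22.2) = 8916.
Ed = (dQ_d/dP)·(P/Q_d) = −1020 × (22.2/8916) = -2.5397…
|Ed| = 2.54 > 1, so demand is elastic.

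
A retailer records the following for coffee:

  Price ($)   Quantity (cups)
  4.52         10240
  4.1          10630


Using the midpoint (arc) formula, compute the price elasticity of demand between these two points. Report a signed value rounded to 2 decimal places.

-0.38

%ΔQ = (10630 − 10240) / [(10240 + 10630)/2] = 390/10435 = 0.037374…
%ΔP = (4.1 − 4.52) / [(4.52 + 4.1)/2] = -0.42/4.31 = -0.097447…
Arc Ed = %ΔQ / %ΔP = (390/10435) / (-0.42/4.31) = -0.3835…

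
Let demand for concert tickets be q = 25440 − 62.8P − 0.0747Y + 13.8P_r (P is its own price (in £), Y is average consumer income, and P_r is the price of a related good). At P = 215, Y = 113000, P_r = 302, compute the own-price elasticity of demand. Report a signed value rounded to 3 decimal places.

At the given values, q = 25440 − 62.8(215) − 0.0747(113000) + 13.8(302) = 7664.5.
∂q/∂P = −62.8.
E = (-62.8) × (215/7664.5) = -1.76162…

-1.762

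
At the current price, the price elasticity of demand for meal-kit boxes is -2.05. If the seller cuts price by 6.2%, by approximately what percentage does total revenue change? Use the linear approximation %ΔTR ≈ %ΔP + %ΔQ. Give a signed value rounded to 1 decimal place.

%ΔQ ≈ Ed × %ΔP = (-2.05) × (-6.2%) = +12.7100%
%ΔTR ≈ %ΔP + %ΔQ = (-6.2%) + (+12.7100%) = +6.5100%

+6.5%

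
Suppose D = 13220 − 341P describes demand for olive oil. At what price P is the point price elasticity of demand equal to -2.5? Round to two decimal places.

27.69

Ed = −341P/(13220 − 341P). Set this equal to -2.5:
341P = 2.5·(13220 − 341P) ⇒ 341P(1 + 2.5) = 2.5·13220
P = 2.5·13220 / (341·3.5) = 27.6916…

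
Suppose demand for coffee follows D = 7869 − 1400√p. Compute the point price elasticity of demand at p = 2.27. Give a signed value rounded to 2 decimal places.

dD/dp = −1400/(2√p) = -464.606. At p = 2.27, D = 5759.69.
Ed = (dD/dp)·(p/D) = (-464.606) × (2.27/5759.69) = -0.1831…

-0.18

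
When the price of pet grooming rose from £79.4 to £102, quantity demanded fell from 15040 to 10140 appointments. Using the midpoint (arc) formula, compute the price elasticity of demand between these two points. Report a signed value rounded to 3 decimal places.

-1.562

%ΔQ = (10140 − 15040) / [(15040 + 10140)/2] = -4900/12590 = -0.389197…
%ΔP = (102 − 79.4) / [(79.4 + 102)/2] = 22.6/90.7 = 0.249173…
Arc Ed = %ΔQ / %ΔP = (-4900/12590) / (22.6/90.7) = -1.56195…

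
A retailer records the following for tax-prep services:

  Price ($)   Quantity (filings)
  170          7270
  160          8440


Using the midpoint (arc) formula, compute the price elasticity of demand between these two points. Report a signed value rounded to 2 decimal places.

%ΔQ = (8440 − 7270) / [(7270 + 8440)/2] = 1170/7855 = 0.148949…
%ΔP = (160 − 170) / [(170 + 160)/2] = -10/165 = -0.060606…
Arc Ed = %ΔQ / %ΔP = (1170/7855) / (-10/165) = -2.4576…

-2.46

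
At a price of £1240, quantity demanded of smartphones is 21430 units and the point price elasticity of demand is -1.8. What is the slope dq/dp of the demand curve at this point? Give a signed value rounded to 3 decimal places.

Ed = (dq/dp)·(p/q) ⇒ dq/dp = Ed·q/p = (-1.8)·21430/1240 = -31.10806…

-31.108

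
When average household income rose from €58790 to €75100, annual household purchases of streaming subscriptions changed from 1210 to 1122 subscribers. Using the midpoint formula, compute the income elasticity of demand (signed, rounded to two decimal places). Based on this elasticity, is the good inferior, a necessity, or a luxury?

%ΔQ = (1122 − 1210)/[( 1210 + 1122)/2] = -88/1166 = -0.075471…
%ΔIncome = (75100 − 58790)/[( 58790 + 75100)/2] = 16310/66945 = 0.243632…
E_income = (-88/1166) / (16310/66945) = -0.3097…
E_income < 0 ⇒ inferior good.

-0.31; inferior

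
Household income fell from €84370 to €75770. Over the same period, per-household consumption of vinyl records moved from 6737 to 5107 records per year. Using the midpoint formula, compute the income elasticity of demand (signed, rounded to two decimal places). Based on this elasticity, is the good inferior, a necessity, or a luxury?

%ΔQ = (5107 − 6737)/[( 6737 + 5107)/2] = -1630/5922 = -0.275244…
%ΔIncome = (75770 − 84370)/[( 84370 + 75770)/2] = -8600/80070 = -0.107406…
E_income = (-1630/5922) / (-8600/80070) = 2.5626…
E_income > 1 ⇒ normal good, luxury.

2.56; luxury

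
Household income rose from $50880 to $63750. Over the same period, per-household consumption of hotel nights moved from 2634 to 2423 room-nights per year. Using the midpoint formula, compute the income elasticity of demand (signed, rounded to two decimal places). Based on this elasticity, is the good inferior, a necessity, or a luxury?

-0.37; inferior

%ΔQ = (2423 − 2634)/[( 2634 + 2423)/2] = -211/2528.5 = -0.083448…
%ΔIncome = (63750 − 50880)/[( 50880 + 63750)/2] = 12870/57315 = 0.224548…
E_income = (-211/2528.5) / (12870/57315) = -0.3716…
E_income < 0 ⇒ inferior good.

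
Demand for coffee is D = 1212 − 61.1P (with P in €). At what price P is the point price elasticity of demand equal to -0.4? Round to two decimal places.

5.67

Ed = −61.1P/(1212 − 61.1P). Set this equal to -0.4:
61.1P = 0.4·(1212 − 61.1P) ⇒ 61.1P(1 + 0.4) = 0.4·1212
P = 0.4·1212 / (61.1·1.4) = 5.6675…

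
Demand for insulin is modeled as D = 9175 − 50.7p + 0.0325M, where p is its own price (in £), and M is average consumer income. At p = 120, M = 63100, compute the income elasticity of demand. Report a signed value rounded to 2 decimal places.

At the given values, D = 9175 − 50.7(120) + 0.0325(63100) = 5141.75.
∂D/∂M = 0.0325.
E = (0.0325) × (63100/5141.75) = 0.3988…

0.40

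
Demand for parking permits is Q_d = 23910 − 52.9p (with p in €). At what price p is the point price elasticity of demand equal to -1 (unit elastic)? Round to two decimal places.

225.99

Ed = −52.9p/(23910 − 52.9p). Set this equal to -1:
52.9p = 1·(23910 − 52.9p) ⇒ 52.9p(1 + 1) = 1·23910
p = 1·23910 / (52.9·2) = 225.9924…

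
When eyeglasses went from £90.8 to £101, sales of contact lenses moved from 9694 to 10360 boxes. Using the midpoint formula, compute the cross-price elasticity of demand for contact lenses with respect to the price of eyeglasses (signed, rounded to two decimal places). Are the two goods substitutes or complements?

%ΔQ_{contact lenses} = (10360 − 9694)/avg = 666/10027 = 0.066420…
%ΔP_{eyeglasses} = (101 − 90.8)/avg = 10.2/95.9 = 0.106360…
E_cross = (666/10027) / (10.2/95.9) = 0.6244…
E_cross > 0 ⇒ the goods are substitutes.

0.62; substitutes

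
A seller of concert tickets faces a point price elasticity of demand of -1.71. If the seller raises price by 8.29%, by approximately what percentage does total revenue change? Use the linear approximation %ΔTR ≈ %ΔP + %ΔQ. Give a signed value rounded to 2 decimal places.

-5.89%

%ΔQ ≈ Ed × %ΔP = (-1.71) × (+8.29%) = -14.1759%
%ΔTR ≈ %ΔP + %ΔQ = (+8.29%) + (-14.1759%) = -5.8859%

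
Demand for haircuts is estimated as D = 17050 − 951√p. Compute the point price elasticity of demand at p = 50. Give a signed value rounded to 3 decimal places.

dD/dp = −951/(2√p) = -67.2459. At p = 50, D = 10325.4.
Ed = (dD/dp)·(p/D) = (-67.2459) × (50/10325.4) = -0.32563…

-0.326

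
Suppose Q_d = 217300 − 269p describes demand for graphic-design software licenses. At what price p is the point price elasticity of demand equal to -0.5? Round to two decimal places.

Ed = −269p/(217300 − 269p). Set this equal to -0.5:
269p = 0.5·(217300 − 269p) ⇒ 269p(1 + 0.5) = 0.5·217300
p = 0.5·217300 / (269·1.5) = 269.2688…

269.27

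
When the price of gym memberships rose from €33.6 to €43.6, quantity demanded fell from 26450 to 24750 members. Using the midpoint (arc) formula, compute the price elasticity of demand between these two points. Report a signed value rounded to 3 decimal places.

-0.256

%ΔQ = (24750 − 26450) / [(26450 + 24750)/2] = -1700/25600 = -0.066406…
%ΔP = (43.6 − 33.6) / [(33.6 + 43.6)/2] = 10/38.6 = 0.259067…
Arc Ed = %ΔQ / %ΔP = (-1700/25600) / (10/38.6) = -0.25632…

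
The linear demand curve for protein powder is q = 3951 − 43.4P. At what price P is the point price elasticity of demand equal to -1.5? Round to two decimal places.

Ed = −43.4P/(3951 − 43.4P). Set this equal to -1.5:
43.4P = 1.5·(3951 − 43.4P) ⇒ 43.4P(1 + 1.5) = 1.5·3951
P = 1.5·3951 / (43.4·2.5) = 54.6221…

54.62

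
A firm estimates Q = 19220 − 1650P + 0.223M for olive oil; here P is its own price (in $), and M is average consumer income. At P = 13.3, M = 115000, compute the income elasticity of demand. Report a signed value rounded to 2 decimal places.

At the given values, Q = 19220 − 1650(13.3) + 0.223(115000) = 22920.
∂Q/∂M = 0.223.
E = (0.223) × (115000/22920) = 1.1188…

1.12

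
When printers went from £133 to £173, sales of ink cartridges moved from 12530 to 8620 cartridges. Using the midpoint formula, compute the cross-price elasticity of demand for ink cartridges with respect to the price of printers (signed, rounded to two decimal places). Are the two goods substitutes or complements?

%ΔQ_{ink cartridges} = (8620 − 12530)/avg = -3910/10575 = -0.369739…
%ΔP_{printers} = (173 − 133)/avg = 40/153 = 0.261437…
E_cross = (-3910/10575) / (40/153) = -1.4142…
E_cross < 0 ⇒ the goods are complements.

-1.41; complements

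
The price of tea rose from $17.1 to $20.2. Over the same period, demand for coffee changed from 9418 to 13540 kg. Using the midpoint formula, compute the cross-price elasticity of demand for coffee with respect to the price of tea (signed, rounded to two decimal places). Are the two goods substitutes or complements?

2.16; substitutes

%ΔQ_{coffee} = (13540 − 9418)/avg = 4122/11479 = 0.359090…
%ΔP_{tea} = (20.2 − 17.1)/avg = 3.1/18.65 = 0.166219…
E_cross = (4122/11479) / (3.1/18.65) = 2.1603…
E_cross > 0 ⇒ the goods are substitutes.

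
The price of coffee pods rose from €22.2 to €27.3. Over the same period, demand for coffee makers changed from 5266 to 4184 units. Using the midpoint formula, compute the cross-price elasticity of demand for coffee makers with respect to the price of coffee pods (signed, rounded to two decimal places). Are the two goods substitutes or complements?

%ΔQ_{coffee makers} = (4184 − 5266)/avg = -1082/4725 = -0.228994…
%ΔP_{coffee pods} = (27.3 − 22.2)/avg = 5.1/24.75 = 0.206060…
E_cross = (-1082/4725) / (5.1/24.75) = -1.1112…
E_cross < 0 ⇒ the goods are complements.

-1.11; complements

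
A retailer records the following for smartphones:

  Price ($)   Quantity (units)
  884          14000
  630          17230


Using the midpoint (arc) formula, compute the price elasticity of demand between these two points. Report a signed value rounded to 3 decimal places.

%ΔQ = (17230 − 14000) / [(14000 + 17230)/2] = 3230/15615 = 0.206852…
%ΔP = (630 − 884) / [(884 + 630)/2] = -254/757 = -0.335535…
Arc Ed = %ΔQ / %ΔP = (3230/15615) / (-254/757) = -0.61648…

-0.616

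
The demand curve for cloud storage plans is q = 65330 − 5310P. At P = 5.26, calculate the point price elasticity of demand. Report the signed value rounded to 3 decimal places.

dq/dP = −5310. At P = 5.26, q = 65330 − 5310(5.26) = 37399.4.
Ed = (dq/dP)·(P/q) = −5310 × (5.26/37399.4) = -0.74681…

-0.747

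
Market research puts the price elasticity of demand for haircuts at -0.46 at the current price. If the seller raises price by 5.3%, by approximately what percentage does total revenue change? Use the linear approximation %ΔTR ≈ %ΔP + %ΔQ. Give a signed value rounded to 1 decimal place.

+2.9%

%ΔQ ≈ Ed × %ΔP = (-0.46) × (+5.3%) = -2.4380%
%ΔTR ≈ %ΔP + %ΔQ = (+5.3%) + (-2.4380%) = +2.8620%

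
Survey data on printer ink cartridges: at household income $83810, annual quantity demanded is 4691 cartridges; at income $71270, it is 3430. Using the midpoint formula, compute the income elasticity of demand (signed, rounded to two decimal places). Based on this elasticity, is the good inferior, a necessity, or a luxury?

%ΔQ = (3430 − 4691)/[( 4691 + 3430)/2] = -1261/4060.5 = -0.310552…
%ΔIncome = (71270 − 83810)/[( 83810 + 71270)/2] = -12540/77540 = -0.161722…
E_income = (-1261/4060.5) / (-12540/77540) = 1.9202…
E_income > 1 ⇒ normal good, luxury.

1.92; luxury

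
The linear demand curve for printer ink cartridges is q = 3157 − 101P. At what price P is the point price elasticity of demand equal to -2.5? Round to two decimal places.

22.33

Ed = −101P/(3157 − 101P). Set this equal to -2.5:
101P = 2.5·(3157 − 101P) ⇒ 101P(1 + 2.5) = 2.5·3157
P = 2.5·3157 / (101·3.5) = 22.3267…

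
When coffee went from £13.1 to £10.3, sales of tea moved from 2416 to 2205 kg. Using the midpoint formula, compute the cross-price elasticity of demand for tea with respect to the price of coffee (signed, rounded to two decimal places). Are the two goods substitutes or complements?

%ΔQ_{tea} = (2205 − 2416)/avg = -211/2310.5 = -0.091322…
%ΔP_{coffee} = (10.3 − 13.1)/avg = -2.8/11.7 = -0.239316…
E_cross = (-211/2310.5) / (-2.8/11.7) = 0.3815…
E_cross > 0 ⇒ the goods are substitutes.

0.38; substitutes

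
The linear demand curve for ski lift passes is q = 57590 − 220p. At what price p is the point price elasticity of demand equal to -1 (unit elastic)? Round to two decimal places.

130.89

Ed = −220p/(57590 − 220p). Set this equal to -1:
220p = 1·(57590 − 220p) ⇒ 220p(1 + 1) = 1·57590
p = 1·57590 / (220·2) = 130.8863…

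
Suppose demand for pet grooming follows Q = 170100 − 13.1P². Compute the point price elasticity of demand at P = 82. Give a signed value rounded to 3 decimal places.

-2.148

dQ/dP = −2·13.1·P = -2148.4. At P = 82, Q = 82015.6.
Ed = (dQ/dP)·(P/Q) = (-2148.4) × (82/82015.6) = -2.14799…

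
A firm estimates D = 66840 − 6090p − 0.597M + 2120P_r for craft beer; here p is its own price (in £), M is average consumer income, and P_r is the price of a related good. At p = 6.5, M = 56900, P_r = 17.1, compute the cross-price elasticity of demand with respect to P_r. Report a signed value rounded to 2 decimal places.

1.23

At the given values, D = 66840 − 6090(6.5) − 0.597(56900) + 2120(17.1) = 29537.7.
∂D/∂P_r = 2120.
E = (2120) × (17.1/29537.7) = 1.2273…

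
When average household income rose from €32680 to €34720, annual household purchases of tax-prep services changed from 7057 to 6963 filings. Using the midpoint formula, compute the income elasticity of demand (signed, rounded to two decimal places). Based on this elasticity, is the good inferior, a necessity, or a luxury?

%ΔQ = (6963 − 7057)/[( 7057 + 6963)/2] = -94/7010 = -0.013409…
%ΔIncome = (34720 − 32680)/[( 32680 + 34720)/2] = 2040/33700 = 0.060534…
E_income = (-94/7010) / (2040/33700) = -0.2215…
E_income < 0 ⇒ inferior good.

-0.22; inferior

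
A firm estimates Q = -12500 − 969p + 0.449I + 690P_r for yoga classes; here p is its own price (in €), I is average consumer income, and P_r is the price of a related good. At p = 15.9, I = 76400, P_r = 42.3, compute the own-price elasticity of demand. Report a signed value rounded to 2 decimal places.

At the given values, Q = -12500 − 969(15.9) + 0.449(76400) + 690(42.3) = 35583.5.
∂Q/∂p = −969.
E = (-969) × (15.9/35583.5) = -0.4329…

-0.43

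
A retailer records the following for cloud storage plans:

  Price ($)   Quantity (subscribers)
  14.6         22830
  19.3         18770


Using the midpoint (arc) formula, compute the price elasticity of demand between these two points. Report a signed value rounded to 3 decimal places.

%ΔQ = (18770 − 22830) / [(22830 + 18770)/2] = -4060/20800 = -0.195192…
%ΔP = (19.3 − 14.6) / [(14.6 + 19.3)/2] = 4.7/16.95 = 0.277286…
Arc Ed = %ΔQ / %ΔP = (-4060/20800) / (4.7/16.95) = -0.70393…

-0.704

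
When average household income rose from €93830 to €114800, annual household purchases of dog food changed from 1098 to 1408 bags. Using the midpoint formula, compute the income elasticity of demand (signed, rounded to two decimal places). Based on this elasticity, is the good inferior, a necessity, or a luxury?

1.23; luxury

%ΔQ = (1408 − 1098)/[( 1098 + 1408)/2] = 310/1253 = 0.247406…
%ΔIncome = (114800 − 93830)/[( 93830 + 114800)/2] = 20970/104315 = 0.201025…
E_income = (310/1253) / (20970/104315) = 1.2307…
E_income > 1 ⇒ normal good, luxury.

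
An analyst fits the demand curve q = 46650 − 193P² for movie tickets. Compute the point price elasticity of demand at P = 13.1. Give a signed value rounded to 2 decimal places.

dq/dP = −2·193·P = -5056.6. At P = 13.1, q = 13529.27.
Ed = (dq/dP)·(P/q) = (-5056.6) × (13.1/13529.27) = -4.8961…

-4.90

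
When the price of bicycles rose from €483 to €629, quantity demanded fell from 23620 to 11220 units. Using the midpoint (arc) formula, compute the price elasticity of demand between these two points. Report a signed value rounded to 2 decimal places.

-2.71

%ΔQ = (11220 − 23620) / [(23620 + 11220)/2] = -12400/17420 = -0.711825…
%ΔP = (629 − 483) / [(483 + 629)/2] = 146/556 = 0.262589…
Arc Ed = %ΔQ / %ΔP = (-12400/17420) / (146/556) = -2.7107…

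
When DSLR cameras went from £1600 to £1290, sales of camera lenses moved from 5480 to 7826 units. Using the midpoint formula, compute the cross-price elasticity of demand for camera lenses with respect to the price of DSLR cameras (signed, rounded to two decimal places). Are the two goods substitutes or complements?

-1.64; complements

%ΔQ_{camera lenses} = (7826 − 5480)/avg = 2346/6653 = 0.352622…
%ΔP_{DSLR cameras} = (1290 − 1600)/avg = -310/1445 = -0.214532…
E_cross = (2346/6653) / (-310/1445) = -1.6436…
E_cross < 0 ⇒ the goods are complements.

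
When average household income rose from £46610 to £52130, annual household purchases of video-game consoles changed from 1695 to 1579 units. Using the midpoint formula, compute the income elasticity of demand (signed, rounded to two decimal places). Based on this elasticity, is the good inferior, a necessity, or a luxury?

%ΔQ = (1579 − 1695)/[( 1695 + 1579)/2] = -116/1637 = -0.070861…
%ΔIncome = (52130 − 46610)/[( 46610 + 52130)/2] = 5520/49370 = 0.111808…
E_income = (-116/1637) / (5520/49370) = -0.6337…
E_income < 0 ⇒ inferior good.

-0.63; inferior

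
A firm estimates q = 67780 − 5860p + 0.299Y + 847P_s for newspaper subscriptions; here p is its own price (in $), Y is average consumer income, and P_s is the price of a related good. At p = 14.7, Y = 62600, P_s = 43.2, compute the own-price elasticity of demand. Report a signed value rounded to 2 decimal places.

-2.33

At the given values, q = 67780 − 5860(14.7) + 0.299(62600) + 847(43.2) = 36945.8.
∂q/∂p = −5860.
E = (-5860) × (14.7/36945.8) = -2.3315…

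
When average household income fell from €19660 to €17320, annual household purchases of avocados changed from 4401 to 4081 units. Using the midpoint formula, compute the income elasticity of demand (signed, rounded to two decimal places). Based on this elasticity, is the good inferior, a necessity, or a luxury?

%ΔQ = (4081 − 4401)/[( 4401 + 4081)/2] = -320/4241 = -0.075453…
%ΔIncome = (17320 − 19660)/[( 19660 + 17320)/2] = -2340/18490 = -0.126554…
E_income = (-320/4241) / (-2340/18490) = 0.5962…
0 < E_income < 1 ⇒ normal good, necessity.

0.60; necessity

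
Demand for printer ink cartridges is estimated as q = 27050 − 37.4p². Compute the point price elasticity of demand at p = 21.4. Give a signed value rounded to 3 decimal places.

dq/dp = −2·37.4·p = -1600.72. At p = 21.4, q = 9922.296.
Ed = (dq/dp)·(p/q) = (-1600.72) × (21.4/9922.296) = -3.45236…

-3.452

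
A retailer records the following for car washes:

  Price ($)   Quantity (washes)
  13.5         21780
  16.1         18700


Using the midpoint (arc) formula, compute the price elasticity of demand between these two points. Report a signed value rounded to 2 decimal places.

%ΔQ = (18700 − 21780) / [(21780 + 18700)/2] = -3080/20240 = -0.152173…
%ΔP = (16.1 − 13.5) / [(13.5 + 16.1)/2] = 2.6/14.8 = 0.175675…
Arc Ed = %ΔQ / %ΔP = (-3080/20240) / (2.6/14.8) = -0.8662…

-0.87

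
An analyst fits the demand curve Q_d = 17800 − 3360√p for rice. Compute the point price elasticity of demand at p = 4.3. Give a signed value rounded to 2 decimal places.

-0.32

dQ_d/dp = −3360/(2√p) = -810.168. At p = 4.3, Q_d = 10832.6.
Ed = (dQ_d/dp)·(p/Q_d) = (-810.168) × (4.3/10832.6) = -0.3215…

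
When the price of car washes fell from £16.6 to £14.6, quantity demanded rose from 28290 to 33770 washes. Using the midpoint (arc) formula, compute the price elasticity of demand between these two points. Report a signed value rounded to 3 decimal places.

-1.378

%ΔQ = (33770 − 28290) / [(28290 + 33770)/2] = 5480/31030 = 0.176603…
%ΔP = (14.6 − 16.6) / [(16.6 + 14.6)/2] = -2/15.6 = -0.128205…
Arc Ed = %ΔQ / %ΔP = (5480/31030) / (-2/15.6) = -1.37750…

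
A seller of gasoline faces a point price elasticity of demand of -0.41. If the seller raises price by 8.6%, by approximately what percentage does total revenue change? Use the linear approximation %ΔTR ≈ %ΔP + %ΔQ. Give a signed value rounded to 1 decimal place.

+5.1%

%ΔQ ≈ Ed × %ΔP = (-0.41) × (+8.6%) = -3.5260%
%ΔTR ≈ %ΔP + %ΔQ = (+8.6%) + (-3.5260%) = +5.0740%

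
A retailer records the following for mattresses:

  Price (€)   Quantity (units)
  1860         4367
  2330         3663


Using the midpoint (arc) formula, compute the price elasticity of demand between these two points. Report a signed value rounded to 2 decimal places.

%ΔQ = (3663 − 4367) / [(4367 + 3663)/2] = -704/4015 = -0.175342…
%ΔP = (2330 − 1860) / [(1860 + 2330)/2] = 470/2095 = 0.224343…
Arc Ed = %ΔQ / %ΔP = (-704/4015) / (470/2095) = -0.7815…

-0.78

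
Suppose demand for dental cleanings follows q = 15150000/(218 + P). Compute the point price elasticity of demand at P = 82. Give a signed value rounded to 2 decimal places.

dq/dP = −15150000/(218 + P)² = -168.333. At P = 82, q = 50500.
Ed = (dq/dP)·(P/q) = (-168.333) × (82/50500) = -0.2733…

-0.27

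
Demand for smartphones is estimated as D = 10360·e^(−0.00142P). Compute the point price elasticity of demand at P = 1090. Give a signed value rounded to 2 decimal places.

dD/dP = −0.00142·D = -3.1293. At P = 1090, D = 2203.73.
Ed = (dD/dP)·(P/D) = (-3.1293) × (1090/2203.73) = -1.5478

-1.55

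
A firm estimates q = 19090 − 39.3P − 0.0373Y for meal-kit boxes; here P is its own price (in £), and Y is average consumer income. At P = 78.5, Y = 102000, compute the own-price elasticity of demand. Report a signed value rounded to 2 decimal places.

-0.25

At the given values, q = 19090 − 39.3(78.5) − 0.0373(102000) = 12200.35.
∂q/∂P = −39.3.
E = (-39.3) × (78.5/12200.35) = -0.2528…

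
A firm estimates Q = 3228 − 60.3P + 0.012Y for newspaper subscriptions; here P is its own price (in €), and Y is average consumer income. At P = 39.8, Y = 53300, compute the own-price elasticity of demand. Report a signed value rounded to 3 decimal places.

-1.635

At the given values, Q = 3228 − 60.3(39.8) + 0.012(53300) = 1467.66.
∂Q/∂P = −60.3.
E = (-60.3) × (39.8/1467.66) = -1.63521…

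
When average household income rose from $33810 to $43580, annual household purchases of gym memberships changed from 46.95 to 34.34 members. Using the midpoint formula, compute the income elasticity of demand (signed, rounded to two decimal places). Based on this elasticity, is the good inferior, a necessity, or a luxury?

-1.23; inferior

%ΔQ = (34.34 − 46.95)/[( 46.95 + 34.34)/2] = -12.61/40.645 = -0.310247…
%ΔIncome = (43580 − 33810)/[( 33810 + 43580)/2] = 9770/38695 = 0.252487…
E_income = (-12.61/40.645) / (9770/38695) = -1.2287…
E_income < 0 ⇒ inferior good.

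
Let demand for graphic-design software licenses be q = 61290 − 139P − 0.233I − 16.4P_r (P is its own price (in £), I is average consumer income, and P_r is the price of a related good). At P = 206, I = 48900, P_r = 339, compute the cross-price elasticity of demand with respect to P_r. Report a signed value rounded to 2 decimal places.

-0.35

At the given values, q = 61290 − 139(206) − 0.233(48900) − 16.4(339) = 15702.7.
∂q/∂P_r = -16.4.
E = (-16.4) × (339/15702.7) = -0.3540…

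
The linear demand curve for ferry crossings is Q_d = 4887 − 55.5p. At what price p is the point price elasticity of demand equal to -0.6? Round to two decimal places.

33.02

Ed = −55.5p/(4887 − 55.5p). Set this equal to -0.6:
55.5p = 0.6·(4887 − 55.5p) ⇒ 55.5p(1 + 0.6) = 0.6·4887
p = 0.6·4887 / (55.5·1.6) = 33.0202…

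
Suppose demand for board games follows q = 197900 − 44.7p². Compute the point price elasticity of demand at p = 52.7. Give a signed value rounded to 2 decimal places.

-3.37

dq/dp = −2·44.7·p = -4711.38. At p = 52.7, q = 73755.137.
Ed = (dq/dp)·(p/q) = (-4711.38) × (52.7/73755.137) = -3.3664…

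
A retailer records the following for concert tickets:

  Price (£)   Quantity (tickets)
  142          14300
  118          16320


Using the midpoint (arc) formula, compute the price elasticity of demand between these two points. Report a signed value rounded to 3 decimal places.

%ΔQ = (16320 − 14300) / [(14300 + 16320)/2] = 2020/15310 = 0.131939…
%ΔP = (118 − 142) / [(142 + 118)/2] = -24/130 = -0.184615…
Arc Ed = %ΔQ / %ΔP = (2020/15310) / (-24/130) = -0.71467…

-0.715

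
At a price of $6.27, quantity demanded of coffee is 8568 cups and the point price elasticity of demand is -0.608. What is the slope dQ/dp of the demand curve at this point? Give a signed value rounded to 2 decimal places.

Ed = (dQ/dp)·(p/Q) ⇒ dQ/dp = Ed·Q/p = (-0.608)·8568/6.27 = -830.8363…

-830.84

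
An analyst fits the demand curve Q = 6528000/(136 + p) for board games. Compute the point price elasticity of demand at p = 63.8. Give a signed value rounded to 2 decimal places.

-0.32

dQ/dp = −6528000/(136 + p)² = -163.527. At p = 63.8, Q = 32672.7.
Ed = (dQ/dp)·(p/Q) = (-163.527) × (63.8/32672.7) = -0.3193…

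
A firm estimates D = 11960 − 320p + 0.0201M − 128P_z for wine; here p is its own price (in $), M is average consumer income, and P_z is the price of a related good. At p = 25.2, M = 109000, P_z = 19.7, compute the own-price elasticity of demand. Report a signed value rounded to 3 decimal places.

At the given values, D = 11960 − 320(25.2) + 0.0201(109000) − 128(19.7) = 3565.3.
∂D/∂p = −320.
E = (-320) × (25.2/3565.3) = -2.26180…

-2.262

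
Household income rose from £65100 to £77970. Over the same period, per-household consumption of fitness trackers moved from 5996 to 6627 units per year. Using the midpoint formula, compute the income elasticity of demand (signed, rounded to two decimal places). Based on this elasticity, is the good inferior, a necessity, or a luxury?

%ΔQ = (6627 − 5996)/[( 5996 + 6627)/2] = 631/6311.5 = 0.099976…
%ΔIncome = (77970 − 65100)/[( 65100 + 77970)/2] = 12870/71535 = 0.179911…
E_income = (631/6311.5) / (12870/71535) = 0.5556…
0 < E_income < 1 ⇒ normal good, necessity.

0.56; necessity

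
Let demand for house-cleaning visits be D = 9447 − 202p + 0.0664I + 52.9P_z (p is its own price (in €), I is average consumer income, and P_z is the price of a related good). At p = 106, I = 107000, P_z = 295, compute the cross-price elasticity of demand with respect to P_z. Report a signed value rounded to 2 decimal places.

1.45

At the given values, D = 9447 − 202(106) + 0.0664(107000) + 52.9(295) = 10745.3.
∂D/∂P_z = 52.9.
E = (52.9) × (295/10745.3) = 1.4523…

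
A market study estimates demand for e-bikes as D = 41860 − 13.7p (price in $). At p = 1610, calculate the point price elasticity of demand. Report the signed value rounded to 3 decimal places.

dD/dp = −13.7. At p = 1610, D = 41860 − 13.7(1610) = 19803.
Ed = (dD/dp)·(p/D) = −13.7 × (1610/19803) = -1.11382…

-1.114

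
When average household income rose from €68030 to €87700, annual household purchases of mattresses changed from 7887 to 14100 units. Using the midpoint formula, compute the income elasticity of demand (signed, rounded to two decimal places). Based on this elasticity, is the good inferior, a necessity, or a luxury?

%ΔQ = (14100 − 7887)/[( 7887 + 14100)/2] = 6213/10993.5 = 0.565152…
%ΔIncome = (87700 − 68030)/[( 68030 + 87700)/2] = 19670/77865 = 0.252616…
E_income = (6213/10993.5) / (19670/77865) = 2.2371…
E_income > 1 ⇒ normal good, luxury.

2.24; luxury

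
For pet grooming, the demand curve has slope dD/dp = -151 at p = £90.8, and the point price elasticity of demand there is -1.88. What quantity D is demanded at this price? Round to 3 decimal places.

Ed = (dD/dp)·(p/D) ⇒ D = (dD/dp)·p/Ed = (-151)·90.8/(-1.88) = 7292.97872…

7292.979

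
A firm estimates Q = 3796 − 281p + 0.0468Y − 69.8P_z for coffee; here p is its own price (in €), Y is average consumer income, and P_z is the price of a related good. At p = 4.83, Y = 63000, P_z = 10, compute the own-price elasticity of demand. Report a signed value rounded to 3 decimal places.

-0.289

At the given values, Q = 3796 − 281(4.83) + 0.0468(63000) − 69.8(10) = 4689.17.
∂Q/∂p = −281.
E = (-281) × (4.83/4689.17) = -0.28943…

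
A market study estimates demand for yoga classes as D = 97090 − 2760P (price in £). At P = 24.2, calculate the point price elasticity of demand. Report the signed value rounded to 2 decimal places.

dD/dP = −2760. At P = 24.2, D = 97090 − 2760(24.2) = 30298.
Ed = (dD/dP)·(P/D) = −2760 × (24.2/30298) = -2.2045…

-2.20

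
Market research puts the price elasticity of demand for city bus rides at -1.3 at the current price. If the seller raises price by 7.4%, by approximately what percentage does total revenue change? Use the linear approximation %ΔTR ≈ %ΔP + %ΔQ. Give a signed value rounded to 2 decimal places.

-2.22%

%ΔQ ≈ Ed × %ΔP = (-1.3) × (+7.4%) = -9.6200%
%ΔTR ≈ %ΔP + %ΔQ = (+7.4%) + (-9.6200%) = -2.2200%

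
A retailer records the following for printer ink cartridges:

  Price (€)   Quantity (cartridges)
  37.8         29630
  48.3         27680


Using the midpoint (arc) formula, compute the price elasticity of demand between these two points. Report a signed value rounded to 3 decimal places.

-0.279

%ΔQ = (27680 − 29630) / [(29630 + 27680)/2] = -1950/28655 = -0.068050…
%ΔP = (48.3 − 37.8) / [(37.8 + 48.3)/2] = 10.5/43.05 = 0.243902…
Arc Ed = %ΔQ / %ΔP = (-1950/28655) / (10.5/43.05) = -0.27900…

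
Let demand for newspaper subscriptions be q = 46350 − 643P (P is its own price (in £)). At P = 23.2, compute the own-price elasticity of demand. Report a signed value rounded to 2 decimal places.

-0.47

At the given values, q = 46350 − 643(23.2) = 31432.4.
∂q/∂P = −643.
E = (-643) × (23.2/31432.4) = -0.4745…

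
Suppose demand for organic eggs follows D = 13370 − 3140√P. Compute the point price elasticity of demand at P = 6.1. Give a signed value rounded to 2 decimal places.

-0.69

dD/dP = −3140/(2√P) = -635.674. At P = 6.1, D = 5614.77.
Ed = (dD/dP)·(P/D) = (-635.674) × (6.1/5614.77) = -0.6906…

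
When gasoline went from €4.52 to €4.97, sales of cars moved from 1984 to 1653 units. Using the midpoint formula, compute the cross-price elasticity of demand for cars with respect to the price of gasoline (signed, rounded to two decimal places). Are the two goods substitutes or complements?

%ΔQ_{cars} = (1653 − 1984)/avg = -331/1818.5 = -0.182018…
%ΔP_{gasoline} = (4.97 − 4.52)/avg = 0.45/4.745 = 0.094836…
E_cross = (-331/1818.5) / (0.45/4.745) = -1.9192…
E_cross < 0 ⇒ the goods are complements.

-1.92; complements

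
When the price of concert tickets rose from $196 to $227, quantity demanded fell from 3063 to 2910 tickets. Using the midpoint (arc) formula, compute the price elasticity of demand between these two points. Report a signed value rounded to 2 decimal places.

-0.35

%ΔQ = (2910 − 3063) / [(3063 + 2910)/2] = -153/2986.5 = -0.051230…
%ΔP = (227 − 196) / [(196 + 227)/2] = 31/211.5 = 0.146572…
Arc Ed = %ΔQ / %ΔP = (-153/2986.5) / (31/211.5) = -0.3495…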